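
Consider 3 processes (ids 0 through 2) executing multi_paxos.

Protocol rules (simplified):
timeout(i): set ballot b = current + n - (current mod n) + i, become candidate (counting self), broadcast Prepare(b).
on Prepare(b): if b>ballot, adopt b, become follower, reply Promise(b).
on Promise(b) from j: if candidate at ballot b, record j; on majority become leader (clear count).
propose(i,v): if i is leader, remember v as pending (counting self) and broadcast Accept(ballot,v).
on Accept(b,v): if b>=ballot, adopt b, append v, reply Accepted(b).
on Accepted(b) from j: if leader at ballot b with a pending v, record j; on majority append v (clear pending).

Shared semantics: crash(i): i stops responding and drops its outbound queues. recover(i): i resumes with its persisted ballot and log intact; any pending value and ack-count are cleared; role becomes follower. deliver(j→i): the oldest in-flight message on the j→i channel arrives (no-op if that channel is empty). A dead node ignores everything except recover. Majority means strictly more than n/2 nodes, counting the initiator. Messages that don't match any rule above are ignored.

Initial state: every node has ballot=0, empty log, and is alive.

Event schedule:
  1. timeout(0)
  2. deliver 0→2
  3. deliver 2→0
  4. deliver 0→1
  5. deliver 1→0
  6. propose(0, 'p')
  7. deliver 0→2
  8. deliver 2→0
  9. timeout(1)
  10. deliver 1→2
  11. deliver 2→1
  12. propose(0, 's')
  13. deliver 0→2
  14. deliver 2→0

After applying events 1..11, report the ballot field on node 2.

step 1 timeout(0): 0={cand,b=3,log=-}
step 2 deliver 0→2: 2={foll,b=3,log=-}
step 3 deliver 2→0: 0={lead,b=3,log=-}
step 4 deliver 0→1: 1={foll,b=3,log=-}
step 5 deliver 1→0: —
step 6 propose(0,'p'): —
step 7 deliver 0→2: 2={foll,b=3,log=p}
step 8 deliver 2→0: 0={lead,b=3,log=p}
step 9 timeout(1): 1={cand,b=7,log=-}
step 10 deliver 1→2: 2={foll,b=7,log=p}
step 11 deliver 2→1: 1={lead,b=7,log=-}

7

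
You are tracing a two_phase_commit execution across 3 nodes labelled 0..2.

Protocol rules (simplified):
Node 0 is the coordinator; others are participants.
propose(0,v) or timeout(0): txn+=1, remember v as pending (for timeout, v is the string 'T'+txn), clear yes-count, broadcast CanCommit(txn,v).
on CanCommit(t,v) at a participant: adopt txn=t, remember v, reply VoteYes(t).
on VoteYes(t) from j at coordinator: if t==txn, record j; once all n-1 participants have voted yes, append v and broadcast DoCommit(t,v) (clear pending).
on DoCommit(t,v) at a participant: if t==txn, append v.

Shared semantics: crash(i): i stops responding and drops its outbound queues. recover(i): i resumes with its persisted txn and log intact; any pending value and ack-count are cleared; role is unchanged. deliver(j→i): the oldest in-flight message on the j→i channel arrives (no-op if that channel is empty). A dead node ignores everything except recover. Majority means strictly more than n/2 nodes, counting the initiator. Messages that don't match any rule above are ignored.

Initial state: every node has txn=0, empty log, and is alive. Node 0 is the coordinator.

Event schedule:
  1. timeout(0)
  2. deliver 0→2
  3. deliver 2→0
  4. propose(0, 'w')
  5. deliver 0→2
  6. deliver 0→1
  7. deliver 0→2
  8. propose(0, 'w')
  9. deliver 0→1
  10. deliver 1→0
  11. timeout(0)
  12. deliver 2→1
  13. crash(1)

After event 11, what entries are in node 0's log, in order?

e1 timeout(0): 0[coor,t=1,-]
e2 deliver 0→2: 2[part,t=1,-]
e3 deliver 2→0: ·
e4 propose(0,'w'): 0[coor,t=2,-]
e5 deliver 0→2: 2[part,t=2,-]
e6 deliver 0→1: 1[part,t=1,-]
e7 deliver 0→2: ·
e8 propose(0,'w'): 0[coor,t=3,-]
e9 deliver 0→1: 1[part,t=2,-]
e10 deliver 1→0: ·
e11 timeout(0): 0[coor,t=4,-]

empty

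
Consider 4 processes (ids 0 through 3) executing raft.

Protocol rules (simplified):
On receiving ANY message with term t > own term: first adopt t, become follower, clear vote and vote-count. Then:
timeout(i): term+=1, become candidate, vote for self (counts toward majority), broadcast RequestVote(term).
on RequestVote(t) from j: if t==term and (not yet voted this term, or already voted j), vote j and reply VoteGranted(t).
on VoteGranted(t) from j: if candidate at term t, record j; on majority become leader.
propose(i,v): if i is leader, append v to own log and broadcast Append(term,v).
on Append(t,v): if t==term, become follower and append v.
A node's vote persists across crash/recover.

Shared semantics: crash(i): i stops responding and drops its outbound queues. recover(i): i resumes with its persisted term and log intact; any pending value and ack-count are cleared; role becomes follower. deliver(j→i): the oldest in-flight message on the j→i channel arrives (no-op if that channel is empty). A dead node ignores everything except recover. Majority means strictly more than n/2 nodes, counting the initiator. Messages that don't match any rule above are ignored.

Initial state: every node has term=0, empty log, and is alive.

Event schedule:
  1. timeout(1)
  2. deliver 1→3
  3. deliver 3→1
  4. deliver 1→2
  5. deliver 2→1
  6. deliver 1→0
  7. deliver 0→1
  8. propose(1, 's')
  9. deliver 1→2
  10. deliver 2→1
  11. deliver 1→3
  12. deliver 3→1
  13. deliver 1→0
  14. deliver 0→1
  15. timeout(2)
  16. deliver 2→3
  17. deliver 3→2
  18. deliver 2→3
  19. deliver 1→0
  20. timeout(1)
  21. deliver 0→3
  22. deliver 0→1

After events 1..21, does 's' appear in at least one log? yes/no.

[1] timeout(1) → N1(cand t1 [-])
[2] deliver 1→3 → N3(foll t1 [-])
[3] deliver 3→1 → ∅
[4] deliver 1→2 → N2(foll t1 [-])
[5] deliver 2→1 → N1(lead t1 [-])
[6] deliver 1→0 → N0(foll t1 [-])
[7] deliver 0→1 → ∅
[8] propose(1,'s') → N1(lead t1 [s])
[9] deliver 1→2 → N2(foll t1 [s])
[10] deliver 2→1 → ∅
[11] deliver 1→3 → N3(foll t1 [s])
[12] deliver 3→1 → ∅
[13] deliver 1→0 → N0(foll t1 [s])
[14] deliver 0→1 → ∅
[15] timeout(2) → N2(cand t2 [s])
[16] deliver 2→3 → N3(foll t2 [s])
[17] deliver 3→2 → ∅
[18] deliver 2→3 → ∅
[19] deliver 1→0 → ∅
[20] timeout(1) → N1(cand t2 [s])
[21] deliver 0→3 → ∅

yes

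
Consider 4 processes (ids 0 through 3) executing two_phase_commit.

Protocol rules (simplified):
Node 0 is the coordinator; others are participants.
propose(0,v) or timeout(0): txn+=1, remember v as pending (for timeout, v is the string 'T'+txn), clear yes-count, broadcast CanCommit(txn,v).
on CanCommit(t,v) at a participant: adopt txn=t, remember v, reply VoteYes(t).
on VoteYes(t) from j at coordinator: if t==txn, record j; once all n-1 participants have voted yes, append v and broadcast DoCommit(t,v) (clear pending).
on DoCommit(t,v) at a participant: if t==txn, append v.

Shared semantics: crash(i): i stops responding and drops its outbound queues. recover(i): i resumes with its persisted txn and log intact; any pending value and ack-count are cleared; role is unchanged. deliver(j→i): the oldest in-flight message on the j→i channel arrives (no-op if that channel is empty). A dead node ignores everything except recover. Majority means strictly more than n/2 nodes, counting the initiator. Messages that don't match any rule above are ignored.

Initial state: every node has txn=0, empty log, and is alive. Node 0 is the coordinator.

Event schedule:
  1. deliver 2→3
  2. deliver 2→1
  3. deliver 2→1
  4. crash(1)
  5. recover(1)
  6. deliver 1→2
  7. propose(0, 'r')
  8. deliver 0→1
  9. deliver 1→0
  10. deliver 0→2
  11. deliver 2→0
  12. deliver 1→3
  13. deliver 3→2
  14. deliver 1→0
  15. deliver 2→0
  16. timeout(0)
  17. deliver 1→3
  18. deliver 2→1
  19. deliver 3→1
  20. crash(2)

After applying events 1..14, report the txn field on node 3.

e1 deliver 2→3: ·
e2 deliver 2→1: ·
e3 deliver 2→1: ·
e4 crash(1): 1[✗part,t=0,-]
e5 recover(1): 1[part,t=0,-]
e6 deliver 1→2: ·
e7 propose(0,'r'): 0[coor,t=1,-]
e8 deliver 0→1: 1[part,t=1,-]
e9 deliver 1→0: ·
e10 deliver 0→2: 2[part,t=1,-]
e11 deliver 2→0: ·
e12 deliver 1→3: ·
e13 deliver 3→2: ·
e14 deliver 1→0: ·

0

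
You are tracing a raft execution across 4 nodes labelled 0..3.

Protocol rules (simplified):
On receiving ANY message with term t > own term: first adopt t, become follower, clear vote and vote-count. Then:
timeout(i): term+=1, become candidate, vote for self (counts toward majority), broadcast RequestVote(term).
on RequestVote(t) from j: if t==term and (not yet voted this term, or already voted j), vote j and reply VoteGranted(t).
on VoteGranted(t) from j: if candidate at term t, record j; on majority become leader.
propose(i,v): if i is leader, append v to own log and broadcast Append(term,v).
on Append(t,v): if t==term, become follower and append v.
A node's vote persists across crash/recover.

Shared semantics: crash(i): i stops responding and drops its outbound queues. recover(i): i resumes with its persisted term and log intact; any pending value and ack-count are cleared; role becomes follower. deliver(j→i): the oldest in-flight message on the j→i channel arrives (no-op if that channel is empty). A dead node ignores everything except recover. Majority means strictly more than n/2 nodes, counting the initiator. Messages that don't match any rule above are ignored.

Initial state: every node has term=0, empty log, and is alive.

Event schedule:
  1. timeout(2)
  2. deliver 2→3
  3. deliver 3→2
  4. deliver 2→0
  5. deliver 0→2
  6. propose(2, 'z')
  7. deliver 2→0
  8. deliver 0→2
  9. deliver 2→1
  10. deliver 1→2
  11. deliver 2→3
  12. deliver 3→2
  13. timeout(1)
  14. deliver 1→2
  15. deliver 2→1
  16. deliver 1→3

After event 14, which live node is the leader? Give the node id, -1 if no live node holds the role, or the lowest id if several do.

-1

[1] timeout(2) → N2(cand t1 [-])
[2] deliver 2→3 → N3(foll t1 [-])
[3] deliver 3→2 → ∅
[4] deliver 2→0 → N0(foll t1 [-])
[5] deliver 0→2 → N2(lead t1 [-])
[6] propose(2,'z') → N2(lead t1 [z])
[7] deliver 2→0 → N0(foll t1 [z])
[8] deliver 0→2 → ∅
[9] deliver 2→1 → N1(foll t1 [-])
[10] deliver 1→2 → ∅
[11] deliver 2→3 → N3(foll t1 [z])
[12] deliver 3→2 → ∅
[13] timeout(1) → N1(cand t2 [-])
[14] deliver 1→2 → N2(foll t2 [z])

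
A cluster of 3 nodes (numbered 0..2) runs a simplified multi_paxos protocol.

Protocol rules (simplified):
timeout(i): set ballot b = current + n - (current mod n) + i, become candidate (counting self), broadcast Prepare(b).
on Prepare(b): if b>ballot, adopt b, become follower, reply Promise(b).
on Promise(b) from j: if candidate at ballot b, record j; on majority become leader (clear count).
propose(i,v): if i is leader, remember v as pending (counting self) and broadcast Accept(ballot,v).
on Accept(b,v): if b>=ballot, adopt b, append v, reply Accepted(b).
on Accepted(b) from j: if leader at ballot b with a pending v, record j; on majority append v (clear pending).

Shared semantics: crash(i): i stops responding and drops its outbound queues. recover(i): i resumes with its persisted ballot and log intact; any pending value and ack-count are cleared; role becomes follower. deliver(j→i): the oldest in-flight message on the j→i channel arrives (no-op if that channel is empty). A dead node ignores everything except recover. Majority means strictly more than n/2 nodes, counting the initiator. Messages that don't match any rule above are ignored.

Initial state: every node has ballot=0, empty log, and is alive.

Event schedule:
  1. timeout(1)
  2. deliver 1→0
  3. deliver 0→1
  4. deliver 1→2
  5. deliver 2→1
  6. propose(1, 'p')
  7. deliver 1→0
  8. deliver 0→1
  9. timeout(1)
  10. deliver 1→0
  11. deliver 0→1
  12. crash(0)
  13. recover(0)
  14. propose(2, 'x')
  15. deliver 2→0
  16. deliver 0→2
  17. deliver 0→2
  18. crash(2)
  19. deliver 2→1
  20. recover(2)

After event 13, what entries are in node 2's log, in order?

[1] timeout(1) → N1(cand b4 [-])
[2] deliver 1→0 → N0(foll b4 [-])
[3] deliver 0→1 → N1(lead b4 [-])
[4] deliver 1→2 → N2(foll b4 [-])
[5] deliver 2→1 → ∅
[6] propose(1,'p') → ∅
[7] deliver 1→0 → N0(foll b4 [p])
[8] deliver 0→1 → N1(lead b4 [p])
[9] timeout(1) → N1(cand b7 [p])
[10] deliver 1→0 → N0(foll b7 [p])
[11] deliver 0→1 → N1(lead b7 [p])
[12] crash(0) → N0(✗foll b7 [p])
[13] recover(0) → N0(foll b7 [p])

empty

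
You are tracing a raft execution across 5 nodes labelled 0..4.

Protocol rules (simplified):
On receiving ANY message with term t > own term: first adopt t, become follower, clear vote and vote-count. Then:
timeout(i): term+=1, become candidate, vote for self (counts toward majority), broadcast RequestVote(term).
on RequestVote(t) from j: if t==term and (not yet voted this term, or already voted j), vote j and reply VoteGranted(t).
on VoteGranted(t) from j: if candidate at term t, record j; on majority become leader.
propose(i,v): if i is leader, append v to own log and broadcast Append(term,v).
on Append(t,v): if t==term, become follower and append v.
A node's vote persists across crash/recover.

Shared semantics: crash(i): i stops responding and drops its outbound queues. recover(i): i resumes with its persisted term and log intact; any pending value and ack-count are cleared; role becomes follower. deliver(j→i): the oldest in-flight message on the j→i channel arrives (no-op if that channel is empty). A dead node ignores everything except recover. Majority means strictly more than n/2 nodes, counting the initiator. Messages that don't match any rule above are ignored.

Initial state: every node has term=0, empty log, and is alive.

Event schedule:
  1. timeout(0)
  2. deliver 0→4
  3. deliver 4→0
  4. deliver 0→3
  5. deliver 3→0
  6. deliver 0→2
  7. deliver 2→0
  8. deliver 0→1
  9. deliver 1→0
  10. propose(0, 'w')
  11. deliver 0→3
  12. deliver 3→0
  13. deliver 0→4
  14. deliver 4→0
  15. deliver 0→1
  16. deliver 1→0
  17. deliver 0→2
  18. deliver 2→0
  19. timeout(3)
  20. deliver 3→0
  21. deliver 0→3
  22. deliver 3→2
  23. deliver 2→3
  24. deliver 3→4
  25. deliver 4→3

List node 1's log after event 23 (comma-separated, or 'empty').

[1] timeout(0) → N0(cand t1 [-])
[2] deliver 0→4 → N4(foll t1 [-])
[3] deliver 4→0 → ∅
[4] deliver 0→3 → N3(foll t1 [-])
[5] deliver 3→0 → N0(lead t1 [-])
[6] deliver 0→2 → N2(foll t1 [-])
[7] deliver 2→0 → ∅
[8] deliver 0→1 → N1(foll t1 [-])
[9] deliver 1→0 → ∅
[10] propose(0,'w') → N0(lead t1 [w])
[11] deliver 0→3 → N3(foll t1 [w])
[12] deliver 3→0 → ∅
[13] deliver 0→4 → N4(foll t1 [w])
[14] deliver 4→0 → ∅
[15] deliver 0→1 → N1(foll t1 [w])
[16] deliver 1→0 → ∅
[17] deliver 0→2 → N2(foll t1 [w])
[18] deliver 2→0 → ∅
[19] timeout(3) → N3(cand t2 [w])
[20] deliver 3→0 → N0(foll t2 [w])
[21] deliver 0→3 → ∅
[22] deliver 3→2 → N2(foll t2 [w])
[23] deliver 2→3 → N3(lead t2 [w])

w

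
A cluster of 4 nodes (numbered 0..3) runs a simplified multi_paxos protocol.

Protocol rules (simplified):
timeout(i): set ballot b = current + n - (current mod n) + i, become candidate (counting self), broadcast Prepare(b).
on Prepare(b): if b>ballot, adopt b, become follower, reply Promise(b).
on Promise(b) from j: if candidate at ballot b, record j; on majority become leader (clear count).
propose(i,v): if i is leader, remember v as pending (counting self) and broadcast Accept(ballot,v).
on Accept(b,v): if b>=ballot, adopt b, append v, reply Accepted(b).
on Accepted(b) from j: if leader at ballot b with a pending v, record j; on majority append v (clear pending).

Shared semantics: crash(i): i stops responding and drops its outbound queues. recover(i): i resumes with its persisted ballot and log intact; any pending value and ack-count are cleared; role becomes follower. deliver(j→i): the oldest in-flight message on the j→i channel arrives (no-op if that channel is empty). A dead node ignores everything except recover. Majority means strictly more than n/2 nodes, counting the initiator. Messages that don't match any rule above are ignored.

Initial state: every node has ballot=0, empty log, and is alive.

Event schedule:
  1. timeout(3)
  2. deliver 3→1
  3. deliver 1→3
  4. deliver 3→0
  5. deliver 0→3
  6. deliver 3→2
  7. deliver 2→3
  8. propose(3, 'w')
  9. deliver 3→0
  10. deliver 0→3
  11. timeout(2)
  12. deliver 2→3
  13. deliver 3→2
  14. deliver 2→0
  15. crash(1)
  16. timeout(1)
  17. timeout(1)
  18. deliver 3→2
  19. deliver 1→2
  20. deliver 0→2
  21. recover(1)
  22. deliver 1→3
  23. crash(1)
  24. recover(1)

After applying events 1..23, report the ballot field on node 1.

7

e1 timeout(3): 3[cand,b=7,-]
e2 deliver 3→1: 1[foll,b=7,-]
e3 deliver 1→3: ·
e4 deliver 3→0: 0[foll,b=7,-]
e5 deliver 0→3: 3[lead,b=7,-]
e6 deliver 3→2: 2[foll,b=7,-]
e7 deliver 2→3: ·
e8 propose(3,'w'): ·
e9 deliver 3→0: 0[foll,b=7,w]
e10 deliver 0→3: ·
e11 timeout(2): 2[cand,b=10,-]
e12 deliver 2→3: 3[foll,b=10,-]
e13 deliver 3→2: ·
e14 deliver 2→0: 0[foll,b=10,w]
e15 crash(1): 1[✗foll,b=7,-]
e16 timeout(1): ·
e17 timeout(1): ·
e18 deliver 3→2: ·
e19 deliver 1→2: ·
e20 deliver 0→2: 2[lead,b=10,-]
e21 recover(1): 1[foll,b=7,-]
e22 deliver 1→3: ·
e23 crash(1): 1[✗foll,b=7,-]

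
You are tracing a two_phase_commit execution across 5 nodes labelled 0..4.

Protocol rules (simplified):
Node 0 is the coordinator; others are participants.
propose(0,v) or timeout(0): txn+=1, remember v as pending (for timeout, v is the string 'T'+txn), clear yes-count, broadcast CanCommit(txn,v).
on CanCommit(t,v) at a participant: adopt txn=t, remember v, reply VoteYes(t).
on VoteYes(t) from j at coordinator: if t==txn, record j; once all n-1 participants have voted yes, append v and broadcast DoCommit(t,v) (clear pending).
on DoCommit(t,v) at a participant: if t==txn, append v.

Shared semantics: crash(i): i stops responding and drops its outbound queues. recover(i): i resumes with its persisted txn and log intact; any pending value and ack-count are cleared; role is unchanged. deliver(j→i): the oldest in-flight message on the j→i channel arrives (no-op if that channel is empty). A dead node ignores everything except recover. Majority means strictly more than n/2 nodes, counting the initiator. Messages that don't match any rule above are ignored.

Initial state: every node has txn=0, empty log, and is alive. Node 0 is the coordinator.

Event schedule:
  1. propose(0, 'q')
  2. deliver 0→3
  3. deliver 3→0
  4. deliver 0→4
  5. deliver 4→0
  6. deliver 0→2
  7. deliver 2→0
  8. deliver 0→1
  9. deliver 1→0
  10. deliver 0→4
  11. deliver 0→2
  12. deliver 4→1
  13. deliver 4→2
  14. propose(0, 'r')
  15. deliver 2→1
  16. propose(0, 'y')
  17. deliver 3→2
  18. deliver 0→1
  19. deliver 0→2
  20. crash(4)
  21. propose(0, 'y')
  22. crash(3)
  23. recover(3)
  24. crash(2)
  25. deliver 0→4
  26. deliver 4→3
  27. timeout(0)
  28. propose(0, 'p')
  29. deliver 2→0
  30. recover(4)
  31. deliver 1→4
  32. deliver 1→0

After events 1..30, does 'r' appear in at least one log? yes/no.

no

after 1 — propose(0,'q'): n0:coor/t1/[-]
after 2 — deliver 0→3: n3:part/t1/[-]
after 3 — deliver 3→0: ·
after 4 — deliver 0→4: n4:part/t1/[-]
after 5 — deliver 4→0: ·
after 6 — deliver 0→2: n2:part/t1/[-]
after 7 — deliver 2→0: ·
after 8 — deliver 0→1: n1:part/t1/[-]
after 9 — deliver 1→0: n0:coor/t1/[q]
after 10 — deliver 0→4: n4:part/t1/[q]
after 11 — deliver 0→2: n2:part/t1/[q]
after 12 — deliver 4→1: ·
after 13 — deliver 4→2: ·
after 14 — propose(0,'r'): n0:coor/t2/[q]
after 15 — deliver 2→1: ·
after 16 — propose(0,'y'): n0:coor/t3/[q]
after 17 — deliver 3→2: ·
after 18 — deliver 0→1: n1:part/t1/[q]
after 19 — deliver 0→2: n2:part/t2/[q]
after 20 — crash(4): n4:✗part/t1/[q]
after 21 — propose(0,'y'): n0:coor/t4/[q]
after 22 — crash(3): n3:✗part/t1/[-]
after 23 — recover(3): n3:part/t1/[-]
after 24 — crash(2): n2:✗part/t2/[q]
after 25 — deliver 0→4: ·
after 26 — deliver 4→3: ·
after 27 — timeout(0): n0:coor/t5/[q]
after 28 — propose(0,'p'): n0:coor/t6/[q]
after 29 — deliver 2→0: ·
after 30 — recover(4): n4:part/t1/[q]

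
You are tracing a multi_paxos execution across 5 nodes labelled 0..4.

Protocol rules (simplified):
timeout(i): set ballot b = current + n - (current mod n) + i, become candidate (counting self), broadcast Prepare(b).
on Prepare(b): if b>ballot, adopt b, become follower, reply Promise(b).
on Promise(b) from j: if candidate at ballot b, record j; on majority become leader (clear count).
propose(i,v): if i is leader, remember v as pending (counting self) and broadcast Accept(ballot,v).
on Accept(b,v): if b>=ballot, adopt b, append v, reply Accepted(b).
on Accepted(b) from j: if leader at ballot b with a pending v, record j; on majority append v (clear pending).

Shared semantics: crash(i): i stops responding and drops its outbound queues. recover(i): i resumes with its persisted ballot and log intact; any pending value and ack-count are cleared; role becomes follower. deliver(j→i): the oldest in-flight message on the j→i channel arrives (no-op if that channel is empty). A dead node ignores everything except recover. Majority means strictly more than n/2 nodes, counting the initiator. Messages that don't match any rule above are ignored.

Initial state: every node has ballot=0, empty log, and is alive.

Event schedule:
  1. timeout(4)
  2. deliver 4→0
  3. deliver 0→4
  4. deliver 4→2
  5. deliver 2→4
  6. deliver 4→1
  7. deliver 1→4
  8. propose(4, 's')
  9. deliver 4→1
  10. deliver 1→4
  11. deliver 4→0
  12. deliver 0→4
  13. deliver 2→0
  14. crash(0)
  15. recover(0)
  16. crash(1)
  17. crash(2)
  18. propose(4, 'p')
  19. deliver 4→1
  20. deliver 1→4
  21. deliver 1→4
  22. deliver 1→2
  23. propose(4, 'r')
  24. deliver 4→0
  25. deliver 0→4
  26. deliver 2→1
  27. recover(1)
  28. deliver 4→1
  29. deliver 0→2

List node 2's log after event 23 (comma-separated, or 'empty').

empty

1. timeout(4):  <4:cand b9 ->
2. deliver 4→0:  <0:foll b9 ->
3. deliver 0→4:  nop
4. deliver 4→2:  <2:foll b9 ->
5. deliver 2→4:  <4:lead b9 ->
6. deliver 4→1:  <1:foll b9 ->
7. deliver 1→4:  nop
8. propose(4,'s'):  nop
9. deliver 4→1:  <1:foll b9 s>
10. deliver 1→4:  nop
11. deliver 4→0:  <0:foll b9 s>
12. deliver 0→4:  <4:lead b9 s>
13. deliver 2→0:  nop
14. crash(0):  <0:✗foll b9 s>
15. recover(0):  <0:foll b9 s>
16. crash(1):  <1:✗foll b9 s>
17. crash(2):  <2:✗foll b9 ->
18. propose(4,'p'):  nop
19. deliver 4→1:  nop
20. deliver 1→4:  nop
21. deliver 1→4:  nop
22. deliver 1→2:  nop
23. propose(4,'r'):  nop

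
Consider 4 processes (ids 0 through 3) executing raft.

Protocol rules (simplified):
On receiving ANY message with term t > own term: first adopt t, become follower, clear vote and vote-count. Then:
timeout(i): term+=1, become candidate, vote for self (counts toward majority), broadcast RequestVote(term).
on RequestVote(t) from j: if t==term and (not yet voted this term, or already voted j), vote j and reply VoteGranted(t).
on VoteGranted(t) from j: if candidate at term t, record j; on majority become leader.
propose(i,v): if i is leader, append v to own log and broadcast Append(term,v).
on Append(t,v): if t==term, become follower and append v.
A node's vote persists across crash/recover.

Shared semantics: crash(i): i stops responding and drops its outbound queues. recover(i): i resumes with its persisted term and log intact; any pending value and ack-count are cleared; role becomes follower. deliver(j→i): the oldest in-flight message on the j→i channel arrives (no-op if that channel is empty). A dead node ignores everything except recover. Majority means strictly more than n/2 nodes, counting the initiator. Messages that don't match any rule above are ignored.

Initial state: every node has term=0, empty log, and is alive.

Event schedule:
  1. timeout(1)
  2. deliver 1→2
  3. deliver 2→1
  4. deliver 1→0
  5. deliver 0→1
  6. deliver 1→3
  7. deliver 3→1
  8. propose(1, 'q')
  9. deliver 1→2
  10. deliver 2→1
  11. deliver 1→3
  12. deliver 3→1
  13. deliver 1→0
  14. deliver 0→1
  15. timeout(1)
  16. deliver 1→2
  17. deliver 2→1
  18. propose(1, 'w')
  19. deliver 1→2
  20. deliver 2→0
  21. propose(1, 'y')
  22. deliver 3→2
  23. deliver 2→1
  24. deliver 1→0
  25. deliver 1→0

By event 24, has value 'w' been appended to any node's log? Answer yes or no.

[1] timeout(1) → N1(cand t1 [-])
[2] deliver 1→2 → N2(foll t1 [-])
[3] deliver 2→1 → ∅
[4] deliver 1→0 → N0(foll t1 [-])
[5] deliver 0→1 → N1(lead t1 [-])
[6] deliver 1→3 → N3(foll t1 [-])
[7] deliver 3→1 → ∅
[8] propose(1,'q') → N1(lead t1 [q])
[9] deliver 1→2 → N2(foll t1 [q])
[10] deliver 2→1 → ∅
[11] deliver 1→3 → N3(foll t1 [q])
[12] deliver 3→1 → ∅
[13] deliver 1→0 → N0(foll t1 [q])
[14] deliver 0→1 → ∅
[15] timeout(1) → N1(cand t2 [q])
[16] deliver 1→2 → N2(foll t2 [q])
[17] deliver 2→1 → ∅
[18] propose(1,'w') → ∅
[19] deliver 1→2 → ∅
[20] deliver 2→0 → ∅
[21] propose(1,'y') → ∅
[22] deliver 3→2 → ∅
[23] deliver 2→1 → ∅
[24] deliver 1→0 → N0(foll t2 [q])

no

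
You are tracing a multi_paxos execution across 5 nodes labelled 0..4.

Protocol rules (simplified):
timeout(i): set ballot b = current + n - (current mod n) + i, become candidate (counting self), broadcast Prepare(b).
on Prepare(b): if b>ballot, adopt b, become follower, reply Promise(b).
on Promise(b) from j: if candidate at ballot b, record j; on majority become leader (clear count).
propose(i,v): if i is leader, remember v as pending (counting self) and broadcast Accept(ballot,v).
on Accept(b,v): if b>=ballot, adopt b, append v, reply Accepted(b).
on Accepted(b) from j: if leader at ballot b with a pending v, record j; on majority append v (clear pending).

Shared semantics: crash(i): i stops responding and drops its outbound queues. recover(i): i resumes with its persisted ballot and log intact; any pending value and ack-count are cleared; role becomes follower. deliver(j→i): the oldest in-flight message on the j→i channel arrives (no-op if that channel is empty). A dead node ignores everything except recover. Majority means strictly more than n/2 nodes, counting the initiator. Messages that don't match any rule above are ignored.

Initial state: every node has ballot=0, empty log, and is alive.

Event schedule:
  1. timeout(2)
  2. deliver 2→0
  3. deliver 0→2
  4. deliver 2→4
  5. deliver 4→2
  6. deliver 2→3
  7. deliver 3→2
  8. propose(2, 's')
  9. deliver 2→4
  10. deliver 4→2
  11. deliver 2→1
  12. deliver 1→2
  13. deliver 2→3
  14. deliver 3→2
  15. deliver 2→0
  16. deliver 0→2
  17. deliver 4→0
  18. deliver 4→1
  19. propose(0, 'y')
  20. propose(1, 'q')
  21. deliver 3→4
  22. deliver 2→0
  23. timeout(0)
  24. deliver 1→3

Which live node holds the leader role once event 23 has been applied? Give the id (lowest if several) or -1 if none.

1. timeout(2):  <2:cand b7 ->
2. deliver 2→0:  <0:foll b7 ->
3. deliver 0→2:  nop
4. deliver 2→4:  <4:foll b7 ->
5. deliver 4→2:  <2:lead b7 ->
6. deliver 2→3:  <3:foll b7 ->
7. deliver 3→2:  nop
8. propose(2,'s'):  nop
9. deliver 2→4:  <4:foll b7 s>
10. deliver 4→2:  nop
11. deliver 2→1:  <1:foll b7 ->
12. deliver 1→2:  nop
13. deliver 2→3:  <3:foll b7 s>
14. deliver 3→2:  <2:lead b7 s>
15. deliver 2→0:  <0:foll b7 s>
16. deliver 0→2:  nop
17. deliver 4→0:  nop
18. deliver 4→1:  nop
19. propose(0,'y'):  nop
20. propose(1,'q'):  nop
21. deliver 3→4:  nop
22. deliver 2→0:  nop
23. timeout(0):  <0:cand b10 s>

2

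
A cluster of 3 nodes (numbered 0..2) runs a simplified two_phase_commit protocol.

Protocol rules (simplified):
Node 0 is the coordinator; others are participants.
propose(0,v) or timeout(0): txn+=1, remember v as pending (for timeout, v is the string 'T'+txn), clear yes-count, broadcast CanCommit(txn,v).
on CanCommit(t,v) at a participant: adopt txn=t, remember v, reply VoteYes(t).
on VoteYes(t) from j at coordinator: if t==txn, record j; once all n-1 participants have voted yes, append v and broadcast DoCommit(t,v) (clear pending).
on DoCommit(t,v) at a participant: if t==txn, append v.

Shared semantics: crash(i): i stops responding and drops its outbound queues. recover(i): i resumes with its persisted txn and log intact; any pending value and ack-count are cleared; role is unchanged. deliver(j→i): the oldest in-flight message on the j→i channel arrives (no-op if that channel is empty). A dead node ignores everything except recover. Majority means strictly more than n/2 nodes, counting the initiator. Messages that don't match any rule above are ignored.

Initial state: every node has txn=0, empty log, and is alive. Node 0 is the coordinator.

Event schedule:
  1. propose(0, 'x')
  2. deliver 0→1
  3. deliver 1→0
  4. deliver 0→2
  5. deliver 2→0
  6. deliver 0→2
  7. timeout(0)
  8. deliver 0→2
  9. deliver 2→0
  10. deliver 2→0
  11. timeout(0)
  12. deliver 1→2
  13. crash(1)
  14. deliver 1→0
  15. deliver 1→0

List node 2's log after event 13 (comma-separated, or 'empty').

x

[1] propose(0,'x') → N0(coor t1 [-])
[2] deliver 0→1 → N1(part t1 [-])
[3] deliver 1→0 → ∅
[4] deliver 0→2 → N2(part t1 [-])
[5] deliver 2→0 → N0(coor t1 [x])
[6] deliver 0→2 → N2(part t1 [x])
[7] timeout(0) → N0(coor t2 [x])
[8] deliver 0→2 → N2(part t2 [x])
[9] deliver 2→0 → ∅
[10] deliver 2→0 → ∅
[11] timeout(0) → N0(coor t3 [x])
[12] deliver 1→2 → ∅
[13] crash(1) → N1(✗part t1 [-])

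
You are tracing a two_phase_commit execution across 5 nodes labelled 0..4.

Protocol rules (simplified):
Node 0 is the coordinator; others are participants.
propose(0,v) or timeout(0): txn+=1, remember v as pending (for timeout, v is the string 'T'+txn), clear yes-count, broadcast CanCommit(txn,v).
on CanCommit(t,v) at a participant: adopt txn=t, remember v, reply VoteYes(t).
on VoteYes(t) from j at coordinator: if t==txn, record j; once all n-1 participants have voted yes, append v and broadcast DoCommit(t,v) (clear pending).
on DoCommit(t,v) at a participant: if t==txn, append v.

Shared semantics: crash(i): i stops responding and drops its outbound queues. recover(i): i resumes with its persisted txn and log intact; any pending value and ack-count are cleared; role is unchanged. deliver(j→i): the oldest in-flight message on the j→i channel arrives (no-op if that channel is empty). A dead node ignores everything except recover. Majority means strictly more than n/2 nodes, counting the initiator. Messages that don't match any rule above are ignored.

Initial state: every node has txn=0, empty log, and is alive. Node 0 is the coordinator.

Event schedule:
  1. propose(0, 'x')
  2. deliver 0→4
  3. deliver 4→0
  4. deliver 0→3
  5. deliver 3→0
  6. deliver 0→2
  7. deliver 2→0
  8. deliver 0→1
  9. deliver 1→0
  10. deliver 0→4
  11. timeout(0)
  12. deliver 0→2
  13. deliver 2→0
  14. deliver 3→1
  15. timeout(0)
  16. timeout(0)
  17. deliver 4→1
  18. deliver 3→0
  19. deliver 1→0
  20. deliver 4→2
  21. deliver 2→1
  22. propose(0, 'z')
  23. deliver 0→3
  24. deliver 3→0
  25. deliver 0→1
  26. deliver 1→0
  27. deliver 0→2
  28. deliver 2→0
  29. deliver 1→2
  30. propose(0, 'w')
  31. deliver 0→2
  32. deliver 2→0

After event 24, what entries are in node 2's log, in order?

x

1. propose(0,'x'):  <0:coor t1 ->
2. deliver 0→4:  <4:part t1 ->
3. deliver 4→0:  nop
4. deliver 0→3:  <3:part t1 ->
5. deliver 3→0:  nop
6. deliver 0→2:  <2:part t1 ->
7. deliver 2→0:  nop
8. deliver 0→1:  <1:part t1 ->
9. deliver 1→0:  <0:coor t1 x>
10. deliver 0→4:  <4:part t1 x>
11. timeout(0):  <0:coor t2 x>
12. deliver 0→2:  <2:part t1 x>
13. deliver 2→0:  nop
14. deliver 3→1:  nop
15. timeout(0):  <0:coor t3 x>
16. timeout(0):  <0:coor t4 x>
17. deliver 4→1:  nop
18. deliver 3→0:  nop
19. deliver 1→0:  nop
20. deliver 4→2:  nop
21. deliver 2→1:  nop
22. propose(0,'z'):  <0:coor t5 x>
23. deliver 0→3:  <3:part t1 x>
24. deliver 3→0:  nop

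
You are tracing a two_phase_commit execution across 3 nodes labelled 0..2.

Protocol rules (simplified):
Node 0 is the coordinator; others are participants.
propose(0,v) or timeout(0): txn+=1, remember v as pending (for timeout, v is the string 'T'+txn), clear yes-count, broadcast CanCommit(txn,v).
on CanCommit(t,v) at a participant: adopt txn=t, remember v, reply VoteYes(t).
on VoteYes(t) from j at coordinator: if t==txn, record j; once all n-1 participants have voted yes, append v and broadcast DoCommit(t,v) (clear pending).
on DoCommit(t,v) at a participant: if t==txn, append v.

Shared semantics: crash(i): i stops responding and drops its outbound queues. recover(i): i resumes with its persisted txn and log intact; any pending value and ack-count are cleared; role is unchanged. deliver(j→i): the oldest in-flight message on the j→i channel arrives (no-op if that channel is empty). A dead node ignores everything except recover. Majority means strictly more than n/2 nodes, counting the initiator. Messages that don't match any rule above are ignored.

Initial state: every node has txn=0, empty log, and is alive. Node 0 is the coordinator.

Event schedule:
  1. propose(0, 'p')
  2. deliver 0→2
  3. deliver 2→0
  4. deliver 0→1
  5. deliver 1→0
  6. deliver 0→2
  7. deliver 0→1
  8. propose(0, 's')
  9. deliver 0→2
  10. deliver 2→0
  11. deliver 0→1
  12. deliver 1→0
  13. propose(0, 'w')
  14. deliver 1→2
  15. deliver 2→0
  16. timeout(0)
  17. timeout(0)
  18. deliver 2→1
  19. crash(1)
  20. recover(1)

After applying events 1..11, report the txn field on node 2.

2

after 1 — propose(0,'p'): n0:coor/t1/[-]
after 2 — deliver 0→2: n2:part/t1/[-]
after 3 — deliver 2→0: ·
after 4 — deliver 0→1: n1:part/t1/[-]
after 5 — deliver 1→0: n0:coor/t1/[p]
after 6 — deliver 0→2: n2:part/t1/[p]
after 7 — deliver 0→1: n1:part/t1/[p]
after 8 — propose(0,'s'): n0:coor/t2/[p]
after 9 — deliver 0→2: n2:part/t2/[p]
after 10 — deliver 2→0: ·
after 11 — deliver 0→1: n1:part/t2/[p]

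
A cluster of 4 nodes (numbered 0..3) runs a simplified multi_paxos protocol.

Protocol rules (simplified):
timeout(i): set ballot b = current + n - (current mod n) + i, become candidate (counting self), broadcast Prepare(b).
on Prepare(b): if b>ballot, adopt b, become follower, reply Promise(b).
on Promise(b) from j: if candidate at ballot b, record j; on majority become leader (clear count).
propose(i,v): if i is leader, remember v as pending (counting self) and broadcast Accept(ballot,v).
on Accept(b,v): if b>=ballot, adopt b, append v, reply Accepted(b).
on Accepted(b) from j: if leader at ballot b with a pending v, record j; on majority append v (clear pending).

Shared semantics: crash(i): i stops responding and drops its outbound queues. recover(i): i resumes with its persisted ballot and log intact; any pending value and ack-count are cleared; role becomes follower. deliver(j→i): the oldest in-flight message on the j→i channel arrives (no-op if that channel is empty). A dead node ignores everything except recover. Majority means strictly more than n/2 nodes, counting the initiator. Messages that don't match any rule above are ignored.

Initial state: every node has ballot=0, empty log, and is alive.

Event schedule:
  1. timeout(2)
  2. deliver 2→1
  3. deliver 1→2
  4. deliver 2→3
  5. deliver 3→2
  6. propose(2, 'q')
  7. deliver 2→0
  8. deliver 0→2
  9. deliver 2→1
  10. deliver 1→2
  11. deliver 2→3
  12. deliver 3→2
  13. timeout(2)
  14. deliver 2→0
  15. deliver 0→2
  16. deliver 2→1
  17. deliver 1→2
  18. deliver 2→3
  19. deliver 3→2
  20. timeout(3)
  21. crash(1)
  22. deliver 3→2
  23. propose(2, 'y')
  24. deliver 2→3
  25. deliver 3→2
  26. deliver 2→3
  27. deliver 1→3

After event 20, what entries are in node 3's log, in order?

q

step 1 timeout(2): 2={cand,b=6,log=-}
step 2 deliver 2→1: 1={foll,b=6,log=-}
step 3 deliver 1→2: —
step 4 deliver 2→3: 3={foll,b=6,log=-}
step 5 deliver 3→2: 2={lead,b=6,log=-}
step 6 propose(2,'q'): —
step 7 deliver 2→0: 0={foll,b=6,log=-}
step 8 deliver 0→2: —
step 9 deliver 2→1: 1={foll,b=6,log=q}
step 10 deliver 1→2: —
step 11 deliver 2→3: 3={foll,b=6,log=q}
step 12 deliver 3→2: 2={lead,b=6,log=q}
step 13 timeout(2): 2={cand,b=10,log=q}
step 14 deliver 2→0: 0={foll,b=6,log=q}
step 15 deliver 0→2: —
step 16 deliver 2→1: 1={foll,b=10,log=q}
step 17 deliver 1→2: —
step 18 deliver 2→3: 3={foll,b=10,log=q}
step 19 deliver 3→2: 2={lead,b=10,log=q}
step 20 timeout(3): 3={cand,b=15,log=q}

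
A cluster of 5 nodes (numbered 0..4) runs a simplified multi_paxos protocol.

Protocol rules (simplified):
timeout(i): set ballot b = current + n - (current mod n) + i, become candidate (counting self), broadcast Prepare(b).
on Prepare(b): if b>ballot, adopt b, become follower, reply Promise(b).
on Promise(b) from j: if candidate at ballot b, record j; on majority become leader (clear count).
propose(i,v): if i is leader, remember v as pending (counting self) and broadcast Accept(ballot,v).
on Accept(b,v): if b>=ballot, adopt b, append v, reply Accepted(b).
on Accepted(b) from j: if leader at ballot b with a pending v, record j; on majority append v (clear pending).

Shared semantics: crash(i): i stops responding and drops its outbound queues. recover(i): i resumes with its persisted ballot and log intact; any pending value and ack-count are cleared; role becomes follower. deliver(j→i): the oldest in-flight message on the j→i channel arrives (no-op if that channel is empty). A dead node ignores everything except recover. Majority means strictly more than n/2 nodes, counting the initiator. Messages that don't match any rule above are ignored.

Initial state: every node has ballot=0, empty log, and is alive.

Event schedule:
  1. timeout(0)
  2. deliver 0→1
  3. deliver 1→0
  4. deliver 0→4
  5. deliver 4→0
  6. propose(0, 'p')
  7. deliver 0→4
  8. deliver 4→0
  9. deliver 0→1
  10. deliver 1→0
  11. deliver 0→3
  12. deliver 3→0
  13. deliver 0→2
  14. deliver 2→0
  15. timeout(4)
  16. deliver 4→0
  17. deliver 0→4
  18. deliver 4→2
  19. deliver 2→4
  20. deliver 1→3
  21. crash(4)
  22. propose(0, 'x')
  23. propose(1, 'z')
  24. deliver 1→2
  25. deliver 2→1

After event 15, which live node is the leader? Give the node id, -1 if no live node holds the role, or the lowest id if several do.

e1 timeout(0): 0[cand,b=5,-]
e2 deliver 0→1: 1[foll,b=5,-]
e3 deliver 1→0: ·
e4 deliver 0→4: 4[foll,b=5,-]
e5 deliver 4→0: 0[lead,b=5,-]
e6 propose(0,'p'): ·
e7 deliver 0→4: 4[foll,b=5,p]
e8 deliver 4→0: ·
e9 deliver 0→1: 1[foll,b=5,p]
e10 deliver 1→0: 0[lead,b=5,p]
e11 deliver 0→3: 3[foll,b=5,-]
e12 deliver 3→0: ·
e13 deliver 0→2: 2[foll,b=5,-]
e14 deliver 2→0: ·
e15 timeout(4): 4[cand,b=14,p]

0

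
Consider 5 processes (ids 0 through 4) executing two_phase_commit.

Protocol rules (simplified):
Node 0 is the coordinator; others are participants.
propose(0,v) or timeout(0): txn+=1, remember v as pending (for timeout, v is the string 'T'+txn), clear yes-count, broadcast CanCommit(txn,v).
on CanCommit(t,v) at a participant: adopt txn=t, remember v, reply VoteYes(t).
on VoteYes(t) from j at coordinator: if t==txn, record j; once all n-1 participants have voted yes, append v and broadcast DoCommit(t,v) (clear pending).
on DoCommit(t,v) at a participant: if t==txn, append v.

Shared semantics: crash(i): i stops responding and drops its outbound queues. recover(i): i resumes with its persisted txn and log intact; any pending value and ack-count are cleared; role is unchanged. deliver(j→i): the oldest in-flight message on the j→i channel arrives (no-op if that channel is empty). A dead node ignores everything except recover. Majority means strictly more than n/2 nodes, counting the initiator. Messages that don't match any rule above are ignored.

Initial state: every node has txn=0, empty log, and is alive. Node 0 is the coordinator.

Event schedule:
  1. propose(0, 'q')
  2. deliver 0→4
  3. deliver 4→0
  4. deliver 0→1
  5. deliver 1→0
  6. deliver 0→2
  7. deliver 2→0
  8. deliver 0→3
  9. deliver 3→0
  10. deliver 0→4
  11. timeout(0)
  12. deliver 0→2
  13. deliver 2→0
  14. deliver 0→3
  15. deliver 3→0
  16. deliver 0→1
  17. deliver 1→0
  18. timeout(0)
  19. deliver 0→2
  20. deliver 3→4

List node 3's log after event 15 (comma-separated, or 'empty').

q

e1 propose(0,'q'): 0[coor,t=1,-]
e2 deliver 0→4: 4[part,t=1,-]
e3 deliver 4→0: ·
e4 deliver 0→1: 1[part,t=1,-]
e5 deliver 1→0: ·
e6 deliver 0→2: 2[part,t=1,-]
e7 deliver 2→0: ·
e8 deliver 0→3: 3[part,t=1,-]
e9 deliver 3→0: 0[coor,t=1,q]
e10 deliver 0→4: 4[part,t=1,q]
e11 timeout(0): 0[coor,t=2,q]
e12 deliver 0→2: 2[part,t=1,q]
e13 deliver 2→0: ·
e14 deliver 0→3: 3[part,t=1,q]
e15 deliver 3→0: ·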